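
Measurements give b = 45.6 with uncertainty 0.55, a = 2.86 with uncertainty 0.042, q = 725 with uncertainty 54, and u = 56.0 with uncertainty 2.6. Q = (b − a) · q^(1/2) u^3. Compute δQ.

2.93e+07

Let w = b − a = 42.7. δw = √(δb² + δa²) = √(0.303 + 0.00176) = 0.552, so δw/w = 0.0129.
Q is then a monomial in w, q, u:
δQ/Q = √((δw/w)² + (½·δq/q)² + (3·δu/u)²) = √(0.000167 + 0.00139 + 0.0194) = 0.145
Q = 2.02e+08, so δQ = 0.145 × 2.02e+08 = 2.93e+07.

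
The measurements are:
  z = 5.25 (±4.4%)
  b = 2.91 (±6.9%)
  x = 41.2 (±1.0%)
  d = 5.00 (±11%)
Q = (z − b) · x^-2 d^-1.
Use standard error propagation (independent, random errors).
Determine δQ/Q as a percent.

17.2%

Let u = z − b = 2.34. δu = √(δz² + δb²) = √(0.0534 + 0.0403) = 0.306, so δu/u = 0.131.
Q is then a monomial in u, x, d:
δQ/Q = √((δu/u)² + (-2·δx/x)² + (-1·δd/d)²) = √(0.0171 + 0.000400 + 0.0121) = 0.172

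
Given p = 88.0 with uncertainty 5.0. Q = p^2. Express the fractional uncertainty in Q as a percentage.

11.4%

Q ∝ p^2, so δQ/Q = |2| · δp/p = 2 × 0.0568 = 0.114.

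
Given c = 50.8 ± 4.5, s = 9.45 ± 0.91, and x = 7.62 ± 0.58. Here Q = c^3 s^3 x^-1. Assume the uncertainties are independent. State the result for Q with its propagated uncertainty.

(1.45 ± 0.581) × 10^7

Products/powers → add relative errors in quadrature, weighted by exponent:
  (3·δc/c)² = (3×0.0886)² = 0.0706;  (3·δs/s)² = (3×0.0963)² = 0.0835;  (-1·δx/x)² = (-1×0.0761)² = 0.00579
δQ/Q = √(0.160) = 0.400
Q = 1.45e+07, so δQ = 0.400 × 1.45e+07 = 5.81e+06.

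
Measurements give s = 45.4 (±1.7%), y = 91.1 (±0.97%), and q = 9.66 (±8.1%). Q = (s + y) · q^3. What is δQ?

29900

Let u = s + y = 136. δu = √(δs² + δy²) = √(0.596 + 0.781) = 1.17, so δu/u = 0.00860.
Q is then a monomial in u, q:
δQ/Q = √((δu/u)² + (3·δq/q)²) = √(7.39e-05 + 0.0590) = 0.243
Q = 1.23e+05, so δQ = 0.243 × 1.23e+05 = 29900.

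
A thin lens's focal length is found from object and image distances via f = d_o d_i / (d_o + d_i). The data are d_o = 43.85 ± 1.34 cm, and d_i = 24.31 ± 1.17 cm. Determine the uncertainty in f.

0.513 cm

∂f/∂d_o = (d_i/(d_o+d_i))² = 0.127;  ∂f/∂d_i = (d_o/(d_o+d_i))² = 0.414
δf = √((∂f/∂d_o · δd_o)² + (∂f/∂d_i · δd_i)²) = √(0.0291 + 0.234) = 0.513 cm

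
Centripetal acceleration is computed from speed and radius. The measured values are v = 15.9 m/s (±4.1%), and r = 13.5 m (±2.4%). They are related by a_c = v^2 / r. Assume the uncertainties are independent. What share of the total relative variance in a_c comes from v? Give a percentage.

92.1%

(δa_c/a_c)² = (2·δv/v)² + (-1·δr/r)²
  v term: (2×0.0410)² = 0.00672
  r term: (-1×0.0240)² = 0.000576
Total = 0.00730. Share from v = 0.00672/0.00730 = 0.921.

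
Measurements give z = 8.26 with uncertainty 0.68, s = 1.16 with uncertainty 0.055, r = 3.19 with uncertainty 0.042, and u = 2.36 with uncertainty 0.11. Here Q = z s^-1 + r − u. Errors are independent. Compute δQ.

0.687

Let p = z·s^-1 = 7.12. δp/p = √((1·δz/z)² + (-1·δs/s)²) = √(0.00678 + 0.00225) = 0.0950, so δp = 0.676.
Q = p + r − u: δQ = √(δp² + δr² + δu²) = √(0.458 + 0.00176 + 0.0121) = 0.687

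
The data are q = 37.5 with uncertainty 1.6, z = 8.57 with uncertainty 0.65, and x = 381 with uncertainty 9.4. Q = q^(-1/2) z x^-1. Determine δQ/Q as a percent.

8.26%

Since Q is a product/quotient, work with relative uncertainties:
  (−½·δq/q)² = (-0.5×0.0427)² = 0.000455;  (1·δz/z)² = (1×0.0758)² = 0.00575;  (-1·δx/x)² = (-1×0.0247)² = 0.000609
δQ/Q = √(0.00682) = 0.0826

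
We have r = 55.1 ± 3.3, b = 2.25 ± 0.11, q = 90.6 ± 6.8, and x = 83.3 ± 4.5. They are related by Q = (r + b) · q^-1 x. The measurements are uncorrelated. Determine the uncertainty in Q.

5.74

Let u = r + b = 57.4. δu = √(δr² + δb²) = √(10.9 + 0.0121) = 3.30, so δu/u = 0.0576.
Q is then a monomial in u, q, x:
δQ/Q = √((δu/u)² + (-1·δq/q)² + (1·δx/x)²) = √(0.00331 + 0.00563 + 0.00292) = 0.109
Q = 52.7, so δQ = 0.109 × 52.7 = 5.74.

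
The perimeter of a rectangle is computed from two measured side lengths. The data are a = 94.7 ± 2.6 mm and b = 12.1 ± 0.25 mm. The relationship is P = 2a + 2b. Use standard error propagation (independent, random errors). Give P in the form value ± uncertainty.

214 ± 5.22 mm

P is a linear combination, so absolute uncertainties add in quadrature:
  (2·δa)² = 27.0;  (2·δb)² = 0.250
δP = √(27.3) = 5.22 mm
P = 214 mm.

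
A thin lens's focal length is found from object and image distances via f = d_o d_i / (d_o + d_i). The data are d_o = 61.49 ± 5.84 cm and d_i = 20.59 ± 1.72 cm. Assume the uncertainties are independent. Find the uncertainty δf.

∂f/∂d_o = (d_i/(d_o+d_i))² = 0.0629;  ∂f/∂d_i = (d_o/(d_o+d_i))² = 0.561
δf = √((∂f/∂d_o · δd_o)² + (∂f/∂d_i · δd_i)²) = √(0.135 + 0.932) = 1.03 cm

1.03 cm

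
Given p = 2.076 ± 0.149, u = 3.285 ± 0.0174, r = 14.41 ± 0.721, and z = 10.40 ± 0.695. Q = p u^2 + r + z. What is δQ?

1.91

Let w = p·u^2 = 22.40. δw/w = √((1·δp/p)² + (2·δu/u)²) = √(0.00515 + 0.000112) = 0.0726, so δw = 1.63.
Q = w + r + z: δQ = √(δw² + δr² + δz²) = √(2.64 + 0.520 + 0.483) = 1.91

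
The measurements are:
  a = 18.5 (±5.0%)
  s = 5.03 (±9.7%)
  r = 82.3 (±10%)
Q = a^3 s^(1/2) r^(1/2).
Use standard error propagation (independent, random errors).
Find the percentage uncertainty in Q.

16.5%

Q is a product of powers, so relative uncertainties combine in quadrature:
  (3·δa/a)² = (3×0.0500)² = 0.0225;  (½·δs/s)² = (0.5×0.0970)² = 0.00235;  (½·δr/r)² = (0.5×0.100)² = 0.00250
δQ/Q = √(0.0274) = 0.165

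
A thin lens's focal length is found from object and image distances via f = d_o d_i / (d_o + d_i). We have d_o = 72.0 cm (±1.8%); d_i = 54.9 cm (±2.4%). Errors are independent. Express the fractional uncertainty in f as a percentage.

1.57%

∂f/∂d_o = (d_i/(d_o+d_i))² = 0.187;  ∂f/∂d_i = (d_o/(d_o+d_i))² = 0.322
δf = √((∂f/∂d_o · δd_o)² + (∂f/∂d_i · δd_i)²) = √(0.0588 + 0.180) = 0.489 cm
f = 31.1 cm, so δf/f = 0.489/31.1 = 0.0157.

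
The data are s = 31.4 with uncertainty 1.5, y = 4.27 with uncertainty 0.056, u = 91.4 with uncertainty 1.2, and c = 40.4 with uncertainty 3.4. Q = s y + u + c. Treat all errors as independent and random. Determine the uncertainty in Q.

7.56

Let p = s·y = 134. δp/p = √((1·δs/s)² + (1·δy/y)²) = √(0.00228 + 0.000172) = 0.0495, so δp = 6.64.
Q = p + u + c: δQ = √(δp² + δu² + δc²) = √(44.1 + 1.44 + 11.6) = 7.56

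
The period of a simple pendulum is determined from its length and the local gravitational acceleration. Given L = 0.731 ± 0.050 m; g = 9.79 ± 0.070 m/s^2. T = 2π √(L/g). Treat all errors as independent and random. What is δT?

Products/powers → add relative errors in quadrature, weighted by exponent:
  (½·δL/L)² = (0.5×0.0684)² = 0.00117;  (−½·δg/g)² = (-0.5×0.00715)² = 1.28e-05
δT/T = √(0.00118) = 0.0344
T = 1.72 s, so δT = 0.0344 × 1.72 = 0.0590 s.

0.0590 s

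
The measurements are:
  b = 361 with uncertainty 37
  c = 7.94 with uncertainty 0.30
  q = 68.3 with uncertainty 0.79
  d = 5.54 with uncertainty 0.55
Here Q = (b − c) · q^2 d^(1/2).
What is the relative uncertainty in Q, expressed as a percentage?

11.8%

Let u = b − c = 353. δu = √(δb² + δc²) = √(1370 + 0.0900) = 37.0, so δu/u = 0.105.
Q is then a monomial in u, q, d:
δQ/Q = √((δu/u)² + (2·δq/q)² + (½·δd/d)²) = √(0.0110 + 0.000535 + 0.00246) = 0.118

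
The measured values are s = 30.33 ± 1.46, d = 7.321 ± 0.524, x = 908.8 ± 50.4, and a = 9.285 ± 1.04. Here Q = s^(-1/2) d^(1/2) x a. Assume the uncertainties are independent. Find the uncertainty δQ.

Each factor contributes (exponent × relative error)² to (δQ/Q)²:
  (−½·δs/s)² = (-0.5×0.0481)² = 0.000579;  (½·δd/d)² = (0.5×0.0716)² = 0.00128;  (1·δx/x)² = (1×0.0555)² = 0.00308;  (1·δa/a)² = (1×0.112)² = 0.0125
δQ/Q = √(0.0175) = 0.132
Q = 4146, so δQ = 0.132 × 4146 = 548.

548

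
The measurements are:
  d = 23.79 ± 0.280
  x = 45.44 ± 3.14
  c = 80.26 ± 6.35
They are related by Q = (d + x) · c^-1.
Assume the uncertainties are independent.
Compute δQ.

0.0787

Let u = d + x = 69.23. δu = √(δd² + δx²) = √(0.0784 + 9.86) = 3.15, so δu/u = 0.0455.
Q is then a monomial in u, c:
δQ/Q = √((δu/u)² + (-1·δc/c)²) = √(0.00207 + 0.00626) = 0.0913
Q = 0.8626, so δQ = 0.0913 × 0.8626 = 0.0787.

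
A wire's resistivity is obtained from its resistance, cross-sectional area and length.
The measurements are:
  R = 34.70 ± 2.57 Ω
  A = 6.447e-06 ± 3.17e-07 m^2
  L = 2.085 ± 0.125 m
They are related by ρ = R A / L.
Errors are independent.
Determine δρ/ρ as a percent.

Relative error in a monomial: (δρ/ρ)² = Σ (nᵢ · δxᵢ/xᵢ)².
  (1·δR/R)² = (1×0.0741)² = 0.00549;  (1·δA/A)² = (1×0.0492)² = 0.00242;  (-1·δL/L)² = (-1×0.0600)² = 0.00359
δρ/ρ = √(0.0115) = 0.107

10.7%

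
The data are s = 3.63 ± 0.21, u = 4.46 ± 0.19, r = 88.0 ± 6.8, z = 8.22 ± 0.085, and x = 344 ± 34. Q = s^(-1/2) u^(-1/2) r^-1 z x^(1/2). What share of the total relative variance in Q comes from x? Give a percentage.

(δQ/Q)² = (−½·δs/s)² + (−½·δu/u)² + (-1·δr/r)² + (1·δz/z)² + (½·δx/x)²
  s term: (-0.5×0.0579)² = 0.000837
  u term: (-0.5×0.0426)² = 0.000454
  r term: (-1×0.0773)² = 0.00597
  z term: (1×0.0103)² = 0.000107
  x term: (0.5×0.0988)² = 0.00244
Total = 0.00981. Share from x = 0.00244/0.00981 = 0.249.

24.9%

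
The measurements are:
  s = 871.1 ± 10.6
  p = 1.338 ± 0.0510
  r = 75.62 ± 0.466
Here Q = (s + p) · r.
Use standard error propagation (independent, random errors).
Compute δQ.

Let u = s + p = 872.4. δu = √(δs² + δp²) = √(112 + 0.00260) = 10.6, so δu/u = 0.0122.
Q is then a monomial in u, r:
δQ/Q = √((δu/u)² + (1·δr/r)²) = √(0.000148 + 3.8e-05) = 0.0136
Q = 65970, so δQ = 0.0136 × 65970 = 899.

899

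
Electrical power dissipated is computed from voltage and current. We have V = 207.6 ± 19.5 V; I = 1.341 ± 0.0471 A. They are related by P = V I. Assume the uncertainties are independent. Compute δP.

Relative error in a monomial: (δP/P)² = Σ (nᵢ · δxᵢ/xᵢ)².
  (1·δV/V)² = (1×0.0939)² = 0.00882;  (1·δI/I)² = (1×0.0351)² = 0.00123
δP/P = √(0.0101) = 0.100
P = 278.4 W, so δP = 0.100 × 278.4 = 27.9 W.

27.9 W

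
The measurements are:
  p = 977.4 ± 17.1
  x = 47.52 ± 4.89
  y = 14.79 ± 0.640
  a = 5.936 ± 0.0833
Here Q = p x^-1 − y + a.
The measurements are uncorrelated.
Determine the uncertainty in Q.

Let w = p·x^-1 = 20.57. δw/w = √((1·δp/p)² + (-1·δx/x)²) = √(0.000306 + 0.0106) = 0.104, so δw = 2.15.
Q = w − y + a: δQ = √(δw² + δy² + δa²) = √(4.61 + 0.410 + 0.00694) = 2.24

2.24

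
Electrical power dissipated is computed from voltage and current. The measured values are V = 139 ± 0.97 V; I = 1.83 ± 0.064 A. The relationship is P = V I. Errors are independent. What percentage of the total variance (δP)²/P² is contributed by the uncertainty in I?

(δP/P)² = (1·δV/V)² + (1·δI/I)²
  V term: (1×0.00698)² = 4.87e-05
  I term: (1×0.0350)² = 0.00122
Total = 0.00127. Share from I = 0.00122/0.00127 = 0.962.

96.2%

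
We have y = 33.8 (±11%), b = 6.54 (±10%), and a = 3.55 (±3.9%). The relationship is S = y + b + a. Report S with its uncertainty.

Each term contributes (cᵢ δxᵢ)² to (δS)²:
  (δy)² = 13.8;  (δb)² = 0.428;  (δa)² = 0.0192
δS = √(14.3) = 3.78
S = 43.9.

43.9 ± 3.78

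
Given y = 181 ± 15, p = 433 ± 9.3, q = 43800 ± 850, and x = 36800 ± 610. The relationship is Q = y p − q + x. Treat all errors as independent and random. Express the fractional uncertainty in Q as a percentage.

9.51%

Let w = y·p = 78400. δw/w = √((1·δy/y)² + (1·δp/p)²) = √(0.00687 + 0.000461) = 0.0856, so δw = 6710.
Q = w − q + x: δQ = √(δw² + δq² + δx²) = √(4.5e+07 + 7.22e+05 + 3.72e+05) = 6790
Q = 71400, so δQ/Q = 6790/71400 = 0.0951.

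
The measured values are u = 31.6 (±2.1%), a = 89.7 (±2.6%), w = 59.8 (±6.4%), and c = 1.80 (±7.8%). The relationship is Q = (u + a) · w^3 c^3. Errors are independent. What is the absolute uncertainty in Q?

4.59e+07

Let h = u + a = 121. δh = √(δu² + δa²) = √(0.440 + 5.44) = 2.42, so δh/h = 0.0200.
Q is then a monomial in h, w, c:
δQ/Q = √((δh/h)² + (3·δw/w)² + (3·δc/c)²) = √(0.000400 + 0.0369 + 0.0548) = 0.303
Q = 1.51e+08, so δQ = 0.303 × 1.51e+08 = 4.59e+07.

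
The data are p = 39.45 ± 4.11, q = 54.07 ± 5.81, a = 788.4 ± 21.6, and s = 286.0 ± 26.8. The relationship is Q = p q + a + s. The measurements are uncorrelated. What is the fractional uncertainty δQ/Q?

Let w = p·q = 2133. δw/w = √((1·δp/p)² + (1·δq/q)²) = √(0.0109 + 0.0115) = 0.150, so δw = 319.
Q = w + a + s: δQ = √(δw² + δa² + δs²) = √(1.02e+05 + 467 + 718) = 321
Q = 3207, so δQ/Q = 321/3207 = 0.100.

0.100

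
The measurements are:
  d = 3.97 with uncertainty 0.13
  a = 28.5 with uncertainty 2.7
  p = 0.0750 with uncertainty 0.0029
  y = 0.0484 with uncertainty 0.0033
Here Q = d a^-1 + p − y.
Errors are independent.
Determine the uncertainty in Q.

0.0146

Let w = d·a^-1 = 0.139. δw/w = √((1·δd/d)² + (-1·δa/a)²) = √(0.00107 + 0.00898) = 0.100, so δw = 0.0140.
Q = w + p − y: δQ = √(δw² + δp² + δy²) = √(0.000195 + 8.41e-06 + 1.09e-05) = 0.0146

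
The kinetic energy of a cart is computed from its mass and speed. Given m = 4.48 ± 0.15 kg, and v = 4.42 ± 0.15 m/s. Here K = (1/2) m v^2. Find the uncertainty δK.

3.31 J

For a monomial K ∝ m, v^2, fractional errors add in quadrature:
  (1·δm/m)² = (1×0.0335)² = 0.00112;  (2·δv/v)² = (2×0.0339)² = 0.00461
δK/K = √(0.00573) = 0.0757
K = 43.8 J, so δK = 0.0757 × 43.8 = 3.31 J.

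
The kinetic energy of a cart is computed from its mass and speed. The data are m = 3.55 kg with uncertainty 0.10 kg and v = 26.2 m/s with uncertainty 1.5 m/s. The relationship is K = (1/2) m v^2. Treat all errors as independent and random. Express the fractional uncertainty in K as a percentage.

Products/powers → add relative errors in quadrature, weighted by exponent:
  (1·δm/m)² = (1×0.0282)² = 0.000793;  (2·δv/v)² = (2×0.0573)² = 0.0131
δK/K = √(0.0139) = 0.118

11.8%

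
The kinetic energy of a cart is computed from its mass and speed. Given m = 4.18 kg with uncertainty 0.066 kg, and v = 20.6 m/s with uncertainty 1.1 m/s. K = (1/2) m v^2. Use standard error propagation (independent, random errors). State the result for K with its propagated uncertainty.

For a monomial K ∝ m, v^2, fractional errors add in quadrature:
  (1·δm/m)² = (1×0.0158)² = 0.000249;  (2·δv/v)² = (2×0.0534)² = 0.0114
δK/K = √(0.0117) = 0.108
K = 887 J, so δK = 0.108 × 887 = 95.7 J.

887 ± 95.7 J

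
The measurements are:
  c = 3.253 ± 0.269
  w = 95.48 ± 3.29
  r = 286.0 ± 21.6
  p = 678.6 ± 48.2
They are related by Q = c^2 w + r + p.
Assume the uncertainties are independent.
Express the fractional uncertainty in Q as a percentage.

9.05%

Let h = c^2·w = 1010. δh/h = √((2·δc/c)² + (1·δw/w)²) = √(0.0274 + 0.00119) = 0.169, so δh = 171.
Q = h + r + p: δQ = √(δh² + δr² + δp²) = √(29100 + 467 + 2320) = 179
Q = 1975, so δQ/Q = 179/1975 = 0.0905.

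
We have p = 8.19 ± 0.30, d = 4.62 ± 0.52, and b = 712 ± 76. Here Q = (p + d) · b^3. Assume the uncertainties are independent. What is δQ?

Let u = p + d = 12.8. δu = √(δp² + δd²) = √(0.0900 + 0.270) = 0.600, so δu/u = 0.0469.
Q is then a monomial in u, b:
δQ/Q = √((δu/u)² + (3·δb/b)²) = √(0.00220 + 0.103) = 0.324
Q = 4.62e+09, so δQ = 0.324 × 4.62e+09 = 1.5e+09.

1.5e+09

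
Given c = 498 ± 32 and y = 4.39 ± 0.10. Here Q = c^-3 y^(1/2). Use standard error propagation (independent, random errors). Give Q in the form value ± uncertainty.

(1.70 ± 0.328) × 10^-8

Since Q is a product/quotient, work with relative uncertainties:
  (-3·δc/c)² = (-3×0.0643)² = 0.0372;  (½·δy/y)² = (0.5×0.0228)² = 0.000130
δQ/Q = √(0.0373) = 0.193
Q = 1.7e-08, so δQ = 0.193 × 1.7e-08 = 3.28e-09.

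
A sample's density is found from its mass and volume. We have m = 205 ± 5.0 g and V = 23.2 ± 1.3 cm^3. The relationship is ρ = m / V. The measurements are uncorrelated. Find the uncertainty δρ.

ρ is a product of powers, so relative uncertainties combine in quadrature:
  (1·δm/m)² = (1×0.0244)² = 0.000595;  (-1·δV/V)² = (-1×0.0560)² = 0.00314
δρ/ρ = √(0.00373) = 0.0611
ρ = 8.84 g/cm^3, so δρ = 0.0611 × 8.84 = 0.540 g/cm^3.

0.540 g/cm^3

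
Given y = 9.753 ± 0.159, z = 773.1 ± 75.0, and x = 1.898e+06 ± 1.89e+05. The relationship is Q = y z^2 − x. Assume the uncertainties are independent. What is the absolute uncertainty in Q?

Let p = y·z^2 = 5.829e+06. δp/p = √((1·δy/y)² + (2·δz/z)²) = √(0.000266 + 0.0376) = 0.195, so δp = 1.13e+06.
Q = p − x: δQ = √(δp² + δx²) = √(1.29e+12 + 3.57e+10) = 1.15e+06

1.15e+06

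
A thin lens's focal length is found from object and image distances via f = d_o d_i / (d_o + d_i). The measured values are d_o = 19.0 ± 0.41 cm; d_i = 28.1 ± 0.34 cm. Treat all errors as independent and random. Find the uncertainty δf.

0.156 cm

∂f/∂d_o = (d_i/(d_o+d_i))² = 0.356;  ∂f/∂d_i = (d_o/(d_o+d_i))² = 0.163
δf = √((∂f/∂d_o · δd_o)² + (∂f/∂d_i · δd_i)²) = √(0.0213 + 0.00306) = 0.156 cm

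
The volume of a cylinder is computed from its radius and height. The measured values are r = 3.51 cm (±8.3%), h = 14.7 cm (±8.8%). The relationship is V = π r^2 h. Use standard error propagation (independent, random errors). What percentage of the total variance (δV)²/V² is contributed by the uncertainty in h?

21.9%

(δV/V)² = (2·δr/r)² + (1·δh/h)²
  r term: (2×0.0830)² = 0.0276
  h term: (1×0.0880)² = 0.00774
Total = 0.0353. Share from h = 0.00774/0.0353 = 0.219.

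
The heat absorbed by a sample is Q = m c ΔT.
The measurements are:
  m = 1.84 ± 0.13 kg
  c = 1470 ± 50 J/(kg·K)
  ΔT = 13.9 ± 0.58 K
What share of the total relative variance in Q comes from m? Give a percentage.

63.3%

(δQ/Q)² = (1·δm/m)² + (1·δc/c)² + (1·δΔT/ΔT)²
  m term: (1×0.0707)² = 0.00499
  c term: (1×0.0340)² = 0.00116
  ΔT term: (1×0.0417)² = 0.00174
Total = 0.00789. Share from m = 0.00499/0.00789 = 0.633.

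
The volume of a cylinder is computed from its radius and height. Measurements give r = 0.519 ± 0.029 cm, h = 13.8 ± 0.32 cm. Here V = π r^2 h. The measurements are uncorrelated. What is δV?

Relative error in a monomial: (δV/V)² = Σ (nᵢ · δxᵢ/xᵢ)².
  (2·δr/r)² = (2×0.0559)² = 0.0125;  (1·δh/h)² = (1×0.0232)² = 0.000538
δV/V = √(0.0130) = 0.114
V = 11.7 cm^3, so δV = 0.114 × 11.7 = 1.33 cm^3.

1.33 cm^3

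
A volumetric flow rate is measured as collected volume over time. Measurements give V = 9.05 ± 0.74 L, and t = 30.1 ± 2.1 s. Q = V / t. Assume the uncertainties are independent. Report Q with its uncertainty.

0.301 ± 0.0323 L/s

Since Q is a product/quotient, work with relative uncertainties:
  (1·δV/V)² = (1×0.0818)² = 0.00669;  (-1·δt/t)² = (-1×0.0698)² = 0.00487
δQ/Q = √(0.0116) = 0.107
Q = 0.301 L/s, so δQ = 0.107 × 0.301 = 0.0323 L/s.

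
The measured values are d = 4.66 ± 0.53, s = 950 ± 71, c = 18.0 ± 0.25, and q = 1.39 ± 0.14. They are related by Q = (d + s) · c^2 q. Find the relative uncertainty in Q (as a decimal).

0.128

Let u = d + s = 955. δu = √(δd² + δs²) = √(0.281 + 5040) = 71.0, so δu/u = 0.0744.
Q is then a monomial in u, c, q:
δQ/Q = √((δu/u)² + (2·δc/c)² + (1·δq/q)²) = √(0.00553 + 0.000772 + 0.0101) = 0.128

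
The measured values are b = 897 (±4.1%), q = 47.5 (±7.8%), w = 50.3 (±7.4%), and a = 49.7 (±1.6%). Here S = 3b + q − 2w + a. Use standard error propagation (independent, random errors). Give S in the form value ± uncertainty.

Each term contributes (cᵢ δxᵢ)² to (δS)²:
  (3·δb)² = 12200;  (δq)² = 13.7;  (2·δw)² = 55.4;  (δa)² = 0.632
δS = √(12200) = 111
S = 2690.

2690 ± 111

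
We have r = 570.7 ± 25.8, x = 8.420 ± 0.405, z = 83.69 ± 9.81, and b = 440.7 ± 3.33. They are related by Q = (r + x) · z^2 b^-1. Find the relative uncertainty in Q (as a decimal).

0.239

Let u = r + x = 579.1. δu = √(δr² + δx²) = √(666 + 0.164) = 25.8, so δu/u = 0.0446.
Q is then a monomial in u, z, b:
δQ/Q = √((δu/u)² + (2·δz/z)² + (-1·δb/b)²) = √(0.00199 + 0.0550 + 5.71e-05) = 0.239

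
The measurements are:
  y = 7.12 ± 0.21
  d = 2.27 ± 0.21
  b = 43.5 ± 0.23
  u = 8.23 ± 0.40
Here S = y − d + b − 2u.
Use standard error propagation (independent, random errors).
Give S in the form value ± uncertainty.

31.9 ± 0.884

Sums and differences: (δS)² = Σ (cᵢ δxᵢ)².
  (δy)² = 0.0441;  (δd)² = 0.0441;  (δb)² = 0.0529;  (2·δu)² = 0.640
δS = √(0.781) = 0.884
S = 31.9.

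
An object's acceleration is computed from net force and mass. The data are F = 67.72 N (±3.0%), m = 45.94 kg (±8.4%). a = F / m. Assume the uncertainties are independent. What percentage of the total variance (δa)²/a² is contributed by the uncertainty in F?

11.3%

(δa/a)² = (1·δF/F)² + (-1·δm/m)²
  F term: (1×0.0300)² = 0.000900
  m term: (-1×0.0840)² = 0.00706
Total = 0.00796. Share from F = 0.000900/0.00796 = 0.113.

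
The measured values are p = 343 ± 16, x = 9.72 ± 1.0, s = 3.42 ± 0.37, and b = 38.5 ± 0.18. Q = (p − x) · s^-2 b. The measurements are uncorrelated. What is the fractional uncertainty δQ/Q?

Let u = p − x = 333. δu = √(δp² + δx²) = √(256 + 1.00) = 16.0, so δu/u = 0.0481.
Q is then a monomial in u, s, b:
δQ/Q = √((δu/u)² + (-2·δs/s)² + (1·δb/b)²) = √(0.00231 + 0.0468 + 2.19e-05) = 0.222

0.222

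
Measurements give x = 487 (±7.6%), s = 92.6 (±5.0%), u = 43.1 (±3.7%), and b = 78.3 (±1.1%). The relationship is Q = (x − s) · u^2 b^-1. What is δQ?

Let w = x − s = 394. δw = √(δx² + δs²) = √(1370 + 21.4) = 37.3, so δw/w = 0.0946.
Q is then a monomial in w, u, b:
δQ/Q = √((δw/w)² + (2·δu/u)² + (-1·δb/b)²) = √(0.00894 + 0.00548 + 0.000121) = 0.121
Q = 9360, so δQ = 0.121 × 9360 = 1130.

1130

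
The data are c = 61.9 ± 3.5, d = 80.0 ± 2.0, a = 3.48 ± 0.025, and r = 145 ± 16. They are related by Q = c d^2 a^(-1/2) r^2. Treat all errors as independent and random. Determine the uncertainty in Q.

1.04e+09

Products/powers → add relative errors in quadrature, weighted by exponent:
  (1·δc/c)² = (1×0.0565)² = 0.00320;  (2·δd/d)² = (2×0.0250)² = 0.00250;  (−½·δa/a)² = (-0.5×0.00718)² = 1.29e-05;  (2·δr/r)² = (2×0.110)² = 0.0487
δQ/Q = √(0.0544) = 0.233
Q = 4.46e+09, so δQ = 0.233 × 4.46e+09 = 1.04e+09.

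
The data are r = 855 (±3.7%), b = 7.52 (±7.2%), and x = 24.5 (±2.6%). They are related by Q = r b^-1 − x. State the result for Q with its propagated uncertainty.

89.2 ± 9.23

Let p = r·b^-1 = 114. δp/p = √((1·δr/r)² + (-1·δb/b)²) = √(0.00137 + 0.00518) = 0.0810, so δp = 9.20.
Q = p − x: δQ = √(δp² + δx²) = √(84.7 + 0.406) = 9.23
Q = 89.2.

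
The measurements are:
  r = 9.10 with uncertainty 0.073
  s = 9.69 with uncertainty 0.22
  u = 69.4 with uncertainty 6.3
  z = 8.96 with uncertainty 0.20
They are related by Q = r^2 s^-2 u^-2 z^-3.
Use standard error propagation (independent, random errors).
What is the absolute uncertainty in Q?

5.08e-08

Each factor contributes (exponent × relative error)² to (δQ/Q)²:
  (2·δr/r)² = (2×0.00802)² = 0.000257;  (-2·δs/s)² = (-2×0.0227)² = 0.00206;  (-2·δu/u)² = (-2×0.0908)² = 0.0330;  (-3·δz/z)² = (-3×0.0223)² = 0.00448
δQ/Q = √(0.0398) = 0.199
Q = 2.55e-07, so δQ = 0.199 × 2.55e-07 = 5.08e-08.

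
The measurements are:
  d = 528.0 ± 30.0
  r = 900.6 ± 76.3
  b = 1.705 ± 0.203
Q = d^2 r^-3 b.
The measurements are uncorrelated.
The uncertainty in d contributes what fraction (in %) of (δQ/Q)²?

(δQ/Q)² = (2·δd/d)² + (-3·δr/r)² + (1·δb/b)²
  d term: (2×0.0568)² = 0.0129
  r term: (-3×0.0847)² = 0.0646
  b term: (1×0.119)² = 0.0142
Total = 0.0917. Share from d = 0.0129/0.0917 = 0.141.

14.1%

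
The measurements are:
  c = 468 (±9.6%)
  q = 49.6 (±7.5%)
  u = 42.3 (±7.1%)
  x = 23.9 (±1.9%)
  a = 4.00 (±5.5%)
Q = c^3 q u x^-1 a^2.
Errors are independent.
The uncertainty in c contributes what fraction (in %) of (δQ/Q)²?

78.2%

(δQ/Q)² = (3·δc/c)² + (1·δq/q)² + (1·δu/u)² + (-1·δx/x)² + (2·δa/a)²
  c term: (3×0.0960)² = 0.0829
  q term: (1×0.0750)² = 0.00562
  u term: (1×0.0710)² = 0.00504
  x term: (-1×0.0190)² = 0.000361
  a term: (2×0.0550)² = 0.0121
Total = 0.106. Share from c = 0.0829/0.106 = 0.782.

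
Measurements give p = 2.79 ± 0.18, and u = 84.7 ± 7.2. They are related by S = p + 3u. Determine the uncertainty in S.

21.6

S is a linear combination, so absolute uncertainties add in quadrature:
  (δp)² = 0.0324;  (3·δu)² = 467
δS = √(467) = 21.6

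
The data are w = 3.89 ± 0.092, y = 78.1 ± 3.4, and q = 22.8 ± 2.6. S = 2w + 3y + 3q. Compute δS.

Absolute uncertainties add in quadrature for a linear combination:
  (2·δw)² = 0.0339;  (3·δy)² = 104;  (3·δq)² = 60.8
δS = √(165) = 12.8

12.8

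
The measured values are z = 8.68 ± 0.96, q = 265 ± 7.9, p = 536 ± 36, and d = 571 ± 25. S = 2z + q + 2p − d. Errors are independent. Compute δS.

S is a linear combination, so absolute uncertainties add in quadrature:
  (2·δz)² = 3.69;  (δq)² = 62.4;  (2·δp)² = 5180;  (δd)² = 625
δS = √(5880) = 76.6

76.6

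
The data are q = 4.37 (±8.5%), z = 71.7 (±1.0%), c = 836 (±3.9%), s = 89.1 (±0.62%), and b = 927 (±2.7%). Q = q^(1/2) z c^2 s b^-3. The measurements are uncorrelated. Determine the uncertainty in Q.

Since Q is a product/quotient, work with relative uncertainties:
  (½·δq/q)² = (0.5×0.0850)² = 0.00181;  (1·δz/z)² = (1×0.0100)² = 0.000100;  (2·δc/c)² = (2×0.0390)² = 0.00608;  (1·δs/s)² = (1×0.00620)² = 3.84e-05;  (-3·δb/b)² = (-3×0.0270)² = 0.00656
δQ/Q = √(0.0146) = 0.121
Q = 11.7, so δQ = 0.121 × 11.7 = 1.42.

1.42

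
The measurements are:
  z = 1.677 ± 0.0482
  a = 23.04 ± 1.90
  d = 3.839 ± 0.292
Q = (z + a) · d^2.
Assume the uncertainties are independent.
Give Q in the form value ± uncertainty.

364.3 ± 62.1

Let u = z + a = 24.72. δu = √(δz² + δa²) = √(0.00232 + 3.61) = 1.90, so δu/u = 0.0769.
Q is then a monomial in u, d:
δQ/Q = √((δu/u)² + (2·δd/d)²) = √(0.00591 + 0.0231) = 0.170
Q = 364.3, so δQ = 0.170 × 364.3 = 62.1.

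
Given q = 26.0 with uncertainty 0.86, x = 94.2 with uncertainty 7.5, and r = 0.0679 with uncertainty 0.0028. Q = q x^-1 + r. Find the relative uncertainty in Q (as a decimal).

0.0697

Let p = q·x^-1 = 0.276. δp/p = √((1·δq/q)² + (-1·δx/x)²) = √(0.00109 + 0.00634) = 0.0862, so δp = 0.0238.
Q = p + r: δQ = √(δp² + δr²) = √(0.000566 + 7.84e-06) = 0.0240
Q = 0.344, so δQ/Q = 0.0240/0.344 = 0.0697.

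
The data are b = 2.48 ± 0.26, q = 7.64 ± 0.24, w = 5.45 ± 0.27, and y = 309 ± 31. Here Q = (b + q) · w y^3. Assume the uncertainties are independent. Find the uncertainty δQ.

Let u = b + q = 10.1. δu = √(δb² + δq²) = √(0.0676 + 0.0576) = 0.354, so δu/u = 0.0350.
Q is then a monomial in u, w, y:
δQ/Q = √((δu/u)² + (1·δw/w)² + (3·δy/y)²) = √(0.00122 + 0.00245 + 0.0906) = 0.307
Q = 1.63e+09, so δQ = 0.307 × 1.63e+09 = 5e+08.

5e+08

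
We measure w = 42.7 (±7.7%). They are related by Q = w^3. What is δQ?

18000

Q ∝ w^3, so δQ/Q = |3| · δw/w = 3 × 0.0770 = 0.231.
Q = 77900, so δQ = 0.231 × 77900 = 18000.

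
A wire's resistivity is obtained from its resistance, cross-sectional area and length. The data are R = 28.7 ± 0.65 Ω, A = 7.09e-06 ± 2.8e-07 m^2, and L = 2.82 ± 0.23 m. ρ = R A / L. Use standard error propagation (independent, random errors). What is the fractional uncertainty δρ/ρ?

Each factor contributes (exponent × relative error)² to (δρ/ρ)²:
  (1·δR/R)² = (1×0.0226)² = 0.000513;  (1·δA/A)² = (1×0.0395)² = 0.00156;  (-1·δL/L)² = (-1×0.0816)² = 0.00665
δρ/ρ = √(0.00872) = 0.0934

0.0934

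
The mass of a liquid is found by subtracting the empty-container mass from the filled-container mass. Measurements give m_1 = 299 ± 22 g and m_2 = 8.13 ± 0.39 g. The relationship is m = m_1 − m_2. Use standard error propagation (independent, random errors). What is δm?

m is a linear combination, so absolute uncertainties add in quadrature:
  (δm_1)² = 484;  (δm_2)² = 0.152
δm = √(484) = 22.0 g

22.0 g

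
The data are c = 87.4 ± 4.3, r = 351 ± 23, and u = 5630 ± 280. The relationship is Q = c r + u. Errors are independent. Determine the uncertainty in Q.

Let p = c·r = 30700. δp/p = √((1·δc/c)² + (1·δr/r)²) = √(0.00242 + 0.00429) = 0.0819, so δp = 2510.
Q = p + u: δQ = √(δp² + δu²) = √(6.32e+06 + 78400) = 2530

2530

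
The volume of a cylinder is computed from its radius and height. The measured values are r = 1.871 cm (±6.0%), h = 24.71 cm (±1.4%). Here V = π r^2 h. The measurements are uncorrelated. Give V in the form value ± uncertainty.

271.8 ± 32.8 cm^3

V is a product of powers, so relative uncertainties combine in quadrature:
  (2·δr/r)² = (2×0.0600)² = 0.0144;  (1·δh/h)² = (1×0.0140)² = 0.000196
δV/V = √(0.0146) = 0.121
V = 271.8 cm^3, so δV = 0.121 × 271.8 = 32.8 cm^3.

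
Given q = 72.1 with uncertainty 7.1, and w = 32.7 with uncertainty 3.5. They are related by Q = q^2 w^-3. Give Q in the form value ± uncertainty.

Q is a product of powers, so relative uncertainties combine in quadrature:
  (2·δq/q)² = (2×0.0985)² = 0.0388;  (-3·δw/w)² = (-3×0.107)² = 0.103
δQ/Q = √(0.142) = 0.377
Q = 0.149, so δQ = 0.377 × 0.149 = 0.0560.

0.149 ± 0.0560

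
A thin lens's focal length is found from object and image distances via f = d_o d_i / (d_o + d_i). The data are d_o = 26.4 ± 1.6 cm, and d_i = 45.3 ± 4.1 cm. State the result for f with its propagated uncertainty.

∂f/∂d_o = (d_i/(d_o+d_i))² = 0.399;  ∂f/∂d_i = (d_o/(d_o+d_i))² = 0.136
δf = √((∂f/∂d_o · δd_o)² + (∂f/∂d_i · δd_i)²) = √(0.408 + 0.309) = 0.847 cm
f = 16.7 cm.

16.7 ± 0.847 cm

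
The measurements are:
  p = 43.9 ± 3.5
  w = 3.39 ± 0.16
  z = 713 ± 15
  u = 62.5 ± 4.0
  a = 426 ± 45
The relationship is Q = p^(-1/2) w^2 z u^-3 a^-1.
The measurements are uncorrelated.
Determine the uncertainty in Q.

Each factor contributes (exponent × relative error)² to (δQ/Q)²:
  (−½·δp/p)² = (-0.5×0.0797)² = 0.00159;  (2·δw/w)² = (2×0.0472)² = 0.00891;  (1·δz/z)² = (1×0.0210)² = 0.000443;  (-3·δu/u)² = (-3×0.0640)² = 0.0369;  (-1·δa/a)² = (-1×0.106)² = 0.0112
δQ/Q = √(0.0590) = 0.243
Q = 1.19e-05, so δQ = 0.243 × 1.19e-05 = 2.89e-06.

2.89e-06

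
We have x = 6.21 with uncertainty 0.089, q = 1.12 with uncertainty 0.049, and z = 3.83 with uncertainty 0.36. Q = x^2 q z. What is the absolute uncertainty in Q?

17.8

Products/powers → add relative errors in quadrature, weighted by exponent:
  (2·δx/x)² = (2×0.0143)² = 0.000822;  (1·δq/q)² = (1×0.0437)² = 0.00191;  (1·δz/z)² = (1×0.0940)² = 0.00884
δQ/Q = √(0.0116) = 0.108
Q = 165, so δQ = 0.108 × 165 = 17.8.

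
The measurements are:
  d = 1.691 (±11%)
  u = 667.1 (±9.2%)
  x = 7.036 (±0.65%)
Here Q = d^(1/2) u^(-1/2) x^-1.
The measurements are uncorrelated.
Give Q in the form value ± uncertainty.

Each factor contributes (exponent × relative error)² to (δQ/Q)²:
  (½·δd/d)² = (0.5×0.110)² = 0.00302;  (−½·δu/u)² = (-0.5×0.0920)² = 0.00212;  (-1·δx/x)² = (-1×0.00650)² = 4.23e-05
δQ/Q = √(0.00518) = 0.0720
Q = 0.007156, so δQ = 0.0720 × 0.007156 = 0.000515.

0.007156 ± 0.000515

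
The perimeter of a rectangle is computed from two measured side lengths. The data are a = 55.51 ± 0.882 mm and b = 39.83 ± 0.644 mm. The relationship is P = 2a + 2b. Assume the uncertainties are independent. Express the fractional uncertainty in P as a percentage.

Absolute uncertainties add in quadrature for a linear combination:
  (2·δa)² = 3.11;  (2·δb)² = 1.66
δP = √(4.77) = 2.18 mm
P = 190.7 mm, so δP/P = 2.18/190.7 = 0.0115.

1.15%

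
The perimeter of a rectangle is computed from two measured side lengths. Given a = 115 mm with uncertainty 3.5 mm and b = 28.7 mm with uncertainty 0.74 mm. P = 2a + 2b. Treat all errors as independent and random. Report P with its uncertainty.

Sums and differences: (δP)² = Σ (cᵢ δxᵢ)².
  (2·δa)² = 49.0;  (2·δb)² = 2.19
δP = √(51.2) = 7.15 mm
P = 287 mm.

287 ± 7.15 mm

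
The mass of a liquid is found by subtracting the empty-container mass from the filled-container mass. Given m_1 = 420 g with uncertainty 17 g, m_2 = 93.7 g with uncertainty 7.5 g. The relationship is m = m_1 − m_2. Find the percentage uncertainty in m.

5.69%

m is a linear combination, so absolute uncertainties add in quadrature:
  (δm_1)² = 289;  (δm_2)² = 56.2
δm = √(345) = 18.6 g
m = 326 g, so δm/m = 18.6/326 = 0.0569.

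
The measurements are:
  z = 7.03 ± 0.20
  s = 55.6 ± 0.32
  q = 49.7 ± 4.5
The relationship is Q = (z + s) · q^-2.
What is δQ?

0.00459

Let u = z + s = 62.6. δu = √(δz² + δs²) = √(0.0400 + 0.102) = 0.377, so δu/u = 0.00603.
Q is then a monomial in u, q:
δQ/Q = √((δu/u)² + (-2·δq/q)²) = √(3.63e-05 + 0.0328) = 0.181
Q = 0.0254, so δQ = 0.181 × 0.0254 = 0.00459.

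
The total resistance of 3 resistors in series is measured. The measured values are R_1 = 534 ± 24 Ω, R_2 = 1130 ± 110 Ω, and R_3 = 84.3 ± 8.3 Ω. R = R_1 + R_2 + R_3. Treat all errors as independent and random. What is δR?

113 Ω

Sums and differences: (δR)² = Σ (cᵢ δxᵢ)².
  (δR_1)² = 576;  (δR_2)² = 12100;  (δR_3)² = 68.9
δR = √(12700) = 113 Ω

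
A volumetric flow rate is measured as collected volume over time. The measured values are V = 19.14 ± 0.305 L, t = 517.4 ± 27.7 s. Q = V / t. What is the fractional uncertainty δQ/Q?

Relative error in a monomial: (δQ/Q)² = Σ (nᵢ · δxᵢ/xᵢ)².
  (1·δV/V)² = (1×0.0159)² = 0.000254;  (-1·δt/t)² = (-1×0.0535)² = 0.00287
δQ/Q = √(0.00312) = 0.0559

0.0559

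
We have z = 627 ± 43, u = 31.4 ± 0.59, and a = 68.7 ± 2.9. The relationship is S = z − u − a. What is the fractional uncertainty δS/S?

0.0818

Sums and differences: (δS)² = Σ (cᵢ δxᵢ)².
  (δz)² = 1850;  (δu)² = 0.348;  (δa)² = 8.41
δS = √(1860) = 43.1
S = 527, so δS/S = 43.1/527 = 0.0818.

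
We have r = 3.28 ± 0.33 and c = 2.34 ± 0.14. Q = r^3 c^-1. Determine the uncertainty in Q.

4.64

Relative error in a monomial: (δQ/Q)² = Σ (nᵢ · δxᵢ/xᵢ)².
  (3·δr/r)² = (3×0.101)² = 0.0911;  (-1·δc/c)² = (-1×0.0598)² = 0.00358
δQ/Q = √(0.0947) = 0.308
Q = 15.1, so δQ = 0.308 × 15.1 = 4.64.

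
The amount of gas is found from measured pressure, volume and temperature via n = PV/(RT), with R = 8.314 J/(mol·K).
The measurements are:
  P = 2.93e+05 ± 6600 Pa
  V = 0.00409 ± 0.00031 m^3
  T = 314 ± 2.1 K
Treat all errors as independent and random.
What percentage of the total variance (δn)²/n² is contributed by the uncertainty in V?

91.2%

(δn/n)² = (1·δP/P)² + (1·δV/V)² + (-1·δT/T)²
  P term: (1×0.0225)² = 0.000507
  V term: (1×0.0758)² = 0.00574
  T term: (-1×0.00669)² = 4.47e-05
Total = 0.00630. Share from V = 0.00574/0.00630 = 0.912.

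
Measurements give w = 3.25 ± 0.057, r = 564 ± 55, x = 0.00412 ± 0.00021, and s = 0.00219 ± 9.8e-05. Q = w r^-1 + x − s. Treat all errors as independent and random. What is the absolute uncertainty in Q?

0.000616

Let p = w·r^-1 = 0.00576. δp/p = √((1·δw/w)² + (-1·δr/r)²) = √(0.000308 + 0.00951) = 0.0991, so δp = 0.000571.
Q = p + x − s: δQ = √(δp² + δx² + δs²) = √(3.26e-07 + 4.41e-08 + 9.6e-09) = 0.000616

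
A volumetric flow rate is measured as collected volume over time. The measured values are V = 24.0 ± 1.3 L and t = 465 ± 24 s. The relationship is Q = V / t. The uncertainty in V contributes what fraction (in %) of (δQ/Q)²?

52.4%

(δQ/Q)² = (1·δV/V)² + (-1·δt/t)²
  V term: (1×0.0542)² = 0.00293
  t term: (-1×0.0516)² = 0.00266
Total = 0.00560. Share from V = 0.00293/0.00560 = 0.524.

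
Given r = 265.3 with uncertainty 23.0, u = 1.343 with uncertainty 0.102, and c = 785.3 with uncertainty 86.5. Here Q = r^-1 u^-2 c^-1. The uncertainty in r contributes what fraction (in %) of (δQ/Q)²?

17.6%

(δQ/Q)² = (-1·δr/r)² + (-2·δu/u)² + (-1·δc/c)²
  r term: (-1×0.0867)² = 0.00752
  u term: (-2×0.0759)² = 0.0231
  c term: (-1×0.110)² = 0.0121
Total = 0.0427. Share from r = 0.00752/0.0427 = 0.176.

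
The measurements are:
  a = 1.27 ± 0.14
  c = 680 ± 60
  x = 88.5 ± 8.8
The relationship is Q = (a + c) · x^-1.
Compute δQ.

Let u = a + c = 681. δu = √(δa² + δc²) = √(0.0196 + 3600) = 60.0, so δu/u = 0.0881.
Q is then a monomial in u, x:
δQ/Q = √((δu/u)² + (-1·δx/x)²) = √(0.00776 + 0.00989) = 0.133
Q = 7.70, so δQ = 0.133 × 7.70 = 1.02.

1.02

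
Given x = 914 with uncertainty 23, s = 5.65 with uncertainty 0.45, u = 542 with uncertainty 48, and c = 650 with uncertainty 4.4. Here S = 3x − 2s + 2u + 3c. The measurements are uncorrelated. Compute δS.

Sums and differences: (δS)² = Σ (cᵢ δxᵢ)².
  (3·δx)² = 4760;  (2·δs)² = 0.810;  (2·δu)² = 9220;  (3·δc)² = 174
δS = √(14200) = 119

119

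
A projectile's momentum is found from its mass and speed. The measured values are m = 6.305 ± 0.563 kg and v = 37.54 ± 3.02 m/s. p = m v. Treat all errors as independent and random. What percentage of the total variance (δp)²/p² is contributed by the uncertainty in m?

55.2%

(δp/p)² = (1·δm/m)² + (1·δv/v)²
  m term: (1×0.0893)² = 0.00797
  v term: (1×0.0804)² = 0.00647
Total = 0.0144. Share from m = 0.00797/0.0144 = 0.552.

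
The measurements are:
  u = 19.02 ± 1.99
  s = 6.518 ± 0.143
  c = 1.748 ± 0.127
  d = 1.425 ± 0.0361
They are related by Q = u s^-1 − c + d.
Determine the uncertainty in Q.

0.339

Let p = u·s^-1 = 2.918. δp/p = √((1·δu/u)² + (-1·δs/s)²) = √(0.0109 + 0.000481) = 0.107, so δp = 0.312.
Q = p − c + d: δQ = √(δp² + δc² + δd²) = √(0.0973 + 0.0161 + 0.00130) = 0.339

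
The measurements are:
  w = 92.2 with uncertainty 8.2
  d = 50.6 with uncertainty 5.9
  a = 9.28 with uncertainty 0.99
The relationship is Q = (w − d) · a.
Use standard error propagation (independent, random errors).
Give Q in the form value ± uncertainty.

386 ± 102

Let u = w − d = 41.6. δu = √(δw² + δd²) = √(67.2 + 34.8) = 10.1, so δu/u = 0.243.
Q is then a monomial in u, a:
δQ/Q = √((δu/u)² + (1·δa/a)²) = √(0.0590 + 0.0114) = 0.265
Q = 386, so δQ = 0.265 × 386 = 102.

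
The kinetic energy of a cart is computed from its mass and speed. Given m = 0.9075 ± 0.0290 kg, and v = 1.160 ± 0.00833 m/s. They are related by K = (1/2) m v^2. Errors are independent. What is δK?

0.0214 J

K is a product of powers, so relative uncertainties combine in quadrature:
  (1·δm/m)² = (1×0.0320)² = 0.00102;  (2·δv/v)² = (2×0.00718)² = 0.000206
δK/K = √(0.00123) = 0.0350
K = 0.6106 J, so δK = 0.0350 × 0.6106 = 0.0214 J.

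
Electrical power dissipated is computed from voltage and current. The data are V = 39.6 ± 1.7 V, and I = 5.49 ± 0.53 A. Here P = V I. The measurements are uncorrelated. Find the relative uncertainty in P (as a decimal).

0.106

Relative error in a monomial: (δP/P)² = Σ (nᵢ · δxᵢ/xᵢ)².
  (1·δV/V)² = (1×0.0429)² = 0.00184;  (1·δI/I)² = (1×0.0965)² = 0.00932
δP/P = √(0.0112) = 0.106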